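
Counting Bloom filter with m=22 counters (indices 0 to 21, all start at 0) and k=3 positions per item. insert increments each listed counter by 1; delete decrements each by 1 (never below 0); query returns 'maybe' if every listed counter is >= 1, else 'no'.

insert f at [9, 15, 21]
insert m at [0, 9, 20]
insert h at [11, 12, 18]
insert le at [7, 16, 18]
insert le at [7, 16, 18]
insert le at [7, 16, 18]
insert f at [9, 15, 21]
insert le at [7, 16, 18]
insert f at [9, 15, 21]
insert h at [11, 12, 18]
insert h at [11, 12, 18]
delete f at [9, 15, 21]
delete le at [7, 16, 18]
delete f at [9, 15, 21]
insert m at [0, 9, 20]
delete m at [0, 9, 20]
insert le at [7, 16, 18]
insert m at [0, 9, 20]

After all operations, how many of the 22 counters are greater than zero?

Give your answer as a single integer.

Answer: 10

Derivation:
Step 1: insert f at [9, 15, 21] -> counters=[0,0,0,0,0,0,0,0,0,1,0,0,0,0,0,1,0,0,0,0,0,1]
Step 2: insert m at [0, 9, 20] -> counters=[1,0,0,0,0,0,0,0,0,2,0,0,0,0,0,1,0,0,0,0,1,1]
Step 3: insert h at [11, 12, 18] -> counters=[1,0,0,0,0,0,0,0,0,2,0,1,1,0,0,1,0,0,1,0,1,1]
Step 4: insert le at [7, 16, 18] -> counters=[1,0,0,0,0,0,0,1,0,2,0,1,1,0,0,1,1,0,2,0,1,1]
Step 5: insert le at [7, 16, 18] -> counters=[1,0,0,0,0,0,0,2,0,2,0,1,1,0,0,1,2,0,3,0,1,1]
Step 6: insert le at [7, 16, 18] -> counters=[1,0,0,0,0,0,0,3,0,2,0,1,1,0,0,1,3,0,4,0,1,1]
Step 7: insert f at [9, 15, 21] -> counters=[1,0,0,0,0,0,0,3,0,3,0,1,1,0,0,2,3,0,4,0,1,2]
Step 8: insert le at [7, 16, 18] -> counters=[1,0,0,0,0,0,0,4,0,3,0,1,1,0,0,2,4,0,5,0,1,2]
Step 9: insert f at [9, 15, 21] -> counters=[1,0,0,0,0,0,0,4,0,4,0,1,1,0,0,3,4,0,5,0,1,3]
Step 10: insert h at [11, 12, 18] -> counters=[1,0,0,0,0,0,0,4,0,4,0,2,2,0,0,3,4,0,6,0,1,3]
Step 11: insert h at [11, 12, 18] -> counters=[1,0,0,0,0,0,0,4,0,4,0,3,3,0,0,3,4,0,7,0,1,3]
Step 12: delete f at [9, 15, 21] -> counters=[1,0,0,0,0,0,0,4,0,3,0,3,3,0,0,2,4,0,7,0,1,2]
Step 13: delete le at [7, 16, 18] -> counters=[1,0,0,0,0,0,0,3,0,3,0,3,3,0,0,2,3,0,6,0,1,2]
Step 14: delete f at [9, 15, 21] -> counters=[1,0,0,0,0,0,0,3,0,2,0,3,3,0,0,1,3,0,6,0,1,1]
Step 15: insert m at [0, 9, 20] -> counters=[2,0,0,0,0,0,0,3,0,3,0,3,3,0,0,1,3,0,6,0,2,1]
Step 16: delete m at [0, 9, 20] -> counters=[1,0,0,0,0,0,0,3,0,2,0,3,3,0,0,1,3,0,6,0,1,1]
Step 17: insert le at [7, 16, 18] -> counters=[1,0,0,0,0,0,0,4,0,2,0,3,3,0,0,1,4,0,7,0,1,1]
Step 18: insert m at [0, 9, 20] -> counters=[2,0,0,0,0,0,0,4,0,3,0,3,3,0,0,1,4,0,7,0,2,1]
Final counters=[2,0,0,0,0,0,0,4,0,3,0,3,3,0,0,1,4,0,7,0,2,1] -> 10 nonzero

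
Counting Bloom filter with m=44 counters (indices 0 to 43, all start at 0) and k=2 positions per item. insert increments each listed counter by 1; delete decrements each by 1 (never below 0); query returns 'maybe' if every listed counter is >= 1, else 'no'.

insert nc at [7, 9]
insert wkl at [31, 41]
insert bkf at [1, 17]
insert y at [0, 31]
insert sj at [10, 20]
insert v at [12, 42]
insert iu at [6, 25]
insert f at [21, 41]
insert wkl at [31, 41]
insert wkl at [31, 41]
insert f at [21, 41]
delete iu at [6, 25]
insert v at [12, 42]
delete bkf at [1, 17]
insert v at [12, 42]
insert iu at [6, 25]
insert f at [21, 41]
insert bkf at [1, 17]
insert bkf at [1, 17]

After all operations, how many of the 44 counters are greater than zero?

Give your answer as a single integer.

Answer: 14

Derivation:
Step 1: insert nc at [7, 9] -> counters=[0,0,0,0,0,0,0,1,0,1,0,0,0,0,0,0,0,0,0,0,0,0,0,0,0,0,0,0,0,0,0,0,0,0,0,0,0,0,0,0,0,0,0,0]
Step 2: insert wkl at [31, 41] -> counters=[0,0,0,0,0,0,0,1,0,1,0,0,0,0,0,0,0,0,0,0,0,0,0,0,0,0,0,0,0,0,0,1,0,0,0,0,0,0,0,0,0,1,0,0]
Step 3: insert bkf at [1, 17] -> counters=[0,1,0,0,0,0,0,1,0,1,0,0,0,0,0,0,0,1,0,0,0,0,0,0,0,0,0,0,0,0,0,1,0,0,0,0,0,0,0,0,0,1,0,0]
Step 4: insert y at [0, 31] -> counters=[1,1,0,0,0,0,0,1,0,1,0,0,0,0,0,0,0,1,0,0,0,0,0,0,0,0,0,0,0,0,0,2,0,0,0,0,0,0,0,0,0,1,0,0]
Step 5: insert sj at [10, 20] -> counters=[1,1,0,0,0,0,0,1,0,1,1,0,0,0,0,0,0,1,0,0,1,0,0,0,0,0,0,0,0,0,0,2,0,0,0,0,0,0,0,0,0,1,0,0]
Step 6: insert v at [12, 42] -> counters=[1,1,0,0,0,0,0,1,0,1,1,0,1,0,0,0,0,1,0,0,1,0,0,0,0,0,0,0,0,0,0,2,0,0,0,0,0,0,0,0,0,1,1,0]
Step 7: insert iu at [6, 25] -> counters=[1,1,0,0,0,0,1,1,0,1,1,0,1,0,0,0,0,1,0,0,1,0,0,0,0,1,0,0,0,0,0,2,0,0,0,0,0,0,0,0,0,1,1,0]
Step 8: insert f at [21, 41] -> counters=[1,1,0,0,0,0,1,1,0,1,1,0,1,0,0,0,0,1,0,0,1,1,0,0,0,1,0,0,0,0,0,2,0,0,0,0,0,0,0,0,0,2,1,0]
Step 9: insert wkl at [31, 41] -> counters=[1,1,0,0,0,0,1,1,0,1,1,0,1,0,0,0,0,1,0,0,1,1,0,0,0,1,0,0,0,0,0,3,0,0,0,0,0,0,0,0,0,3,1,0]
Step 10: insert wkl at [31, 41] -> counters=[1,1,0,0,0,0,1,1,0,1,1,0,1,0,0,0,0,1,0,0,1,1,0,0,0,1,0,0,0,0,0,4,0,0,0,0,0,0,0,0,0,4,1,0]
Step 11: insert f at [21, 41] -> counters=[1,1,0,0,0,0,1,1,0,1,1,0,1,0,0,0,0,1,0,0,1,2,0,0,0,1,0,0,0,0,0,4,0,0,0,0,0,0,0,0,0,5,1,0]
Step 12: delete iu at [6, 25] -> counters=[1,1,0,0,0,0,0,1,0,1,1,0,1,0,0,0,0,1,0,0,1,2,0,0,0,0,0,0,0,0,0,4,0,0,0,0,0,0,0,0,0,5,1,0]
Step 13: insert v at [12, 42] -> counters=[1,1,0,0,0,0,0,1,0,1,1,0,2,0,0,0,0,1,0,0,1,2,0,0,0,0,0,0,0,0,0,4,0,0,0,0,0,0,0,0,0,5,2,0]
Step 14: delete bkf at [1, 17] -> counters=[1,0,0,0,0,0,0,1,0,1,1,0,2,0,0,0,0,0,0,0,1,2,0,0,0,0,0,0,0,0,0,4,0,0,0,0,0,0,0,0,0,5,2,0]
Step 15: insert v at [12, 42] -> counters=[1,0,0,0,0,0,0,1,0,1,1,0,3,0,0,0,0,0,0,0,1,2,0,0,0,0,0,0,0,0,0,4,0,0,0,0,0,0,0,0,0,5,3,0]
Step 16: insert iu at [6, 25] -> counters=[1,0,0,0,0,0,1,1,0,1,1,0,3,0,0,0,0,0,0,0,1,2,0,0,0,1,0,0,0,0,0,4,0,0,0,0,0,0,0,0,0,5,3,0]
Step 17: insert f at [21, 41] -> counters=[1,0,0,0,0,0,1,1,0,1,1,0,3,0,0,0,0,0,0,0,1,3,0,0,0,1,0,0,0,0,0,4,0,0,0,0,0,0,0,0,0,6,3,0]
Step 18: insert bkf at [1, 17] -> counters=[1,1,0,0,0,0,1,1,0,1,1,0,3,0,0,0,0,1,0,0,1,3,0,0,0,1,0,0,0,0,0,4,0,0,0,0,0,0,0,0,0,6,3,0]
Step 19: insert bkf at [1, 17] -> counters=[1,2,0,0,0,0,1,1,0,1,1,0,3,0,0,0,0,2,0,0,1,3,0,0,0,1,0,0,0,0,0,4,0,0,0,0,0,0,0,0,0,6,3,0]
Final counters=[1,2,0,0,0,0,1,1,0,1,1,0,3,0,0,0,0,2,0,0,1,3,0,0,0,1,0,0,0,0,0,4,0,0,0,0,0,0,0,0,0,6,3,0] -> 14 nonzero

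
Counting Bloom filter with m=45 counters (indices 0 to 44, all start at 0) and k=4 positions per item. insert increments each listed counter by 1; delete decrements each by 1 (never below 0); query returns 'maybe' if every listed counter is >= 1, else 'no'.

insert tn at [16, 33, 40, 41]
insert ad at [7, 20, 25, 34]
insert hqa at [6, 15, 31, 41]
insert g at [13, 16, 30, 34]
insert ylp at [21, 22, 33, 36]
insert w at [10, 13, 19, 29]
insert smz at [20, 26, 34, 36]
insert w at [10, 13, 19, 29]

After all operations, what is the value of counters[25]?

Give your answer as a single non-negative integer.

Step 1: insert tn at [16, 33, 40, 41] -> counters=[0,0,0,0,0,0,0,0,0,0,0,0,0,0,0,0,1,0,0,0,0,0,0,0,0,0,0,0,0,0,0,0,0,1,0,0,0,0,0,0,1,1,0,0,0]
Step 2: insert ad at [7, 20, 25, 34] -> counters=[0,0,0,0,0,0,0,1,0,0,0,0,0,0,0,0,1,0,0,0,1,0,0,0,0,1,0,0,0,0,0,0,0,1,1,0,0,0,0,0,1,1,0,0,0]
Step 3: insert hqa at [6, 15, 31, 41] -> counters=[0,0,0,0,0,0,1,1,0,0,0,0,0,0,0,1,1,0,0,0,1,0,0,0,0,1,0,0,0,0,0,1,0,1,1,0,0,0,0,0,1,2,0,0,0]
Step 4: insert g at [13, 16, 30, 34] -> counters=[0,0,0,0,0,0,1,1,0,0,0,0,0,1,0,1,2,0,0,0,1,0,0,0,0,1,0,0,0,0,1,1,0,1,2,0,0,0,0,0,1,2,0,0,0]
Step 5: insert ylp at [21, 22, 33, 36] -> counters=[0,0,0,0,0,0,1,1,0,0,0,0,0,1,0,1,2,0,0,0,1,1,1,0,0,1,0,0,0,0,1,1,0,2,2,0,1,0,0,0,1,2,0,0,0]
Step 6: insert w at [10, 13, 19, 29] -> counters=[0,0,0,0,0,0,1,1,0,0,1,0,0,2,0,1,2,0,0,1,1,1,1,0,0,1,0,0,0,1,1,1,0,2,2,0,1,0,0,0,1,2,0,0,0]
Step 7: insert smz at [20, 26, 34, 36] -> counters=[0,0,0,0,0,0,1,1,0,0,1,0,0,2,0,1,2,0,0,1,2,1,1,0,0,1,1,0,0,1,1,1,0,2,3,0,2,0,0,0,1,2,0,0,0]
Step 8: insert w at [10, 13, 19, 29] -> counters=[0,0,0,0,0,0,1,1,0,0,2,0,0,3,0,1,2,0,0,2,2,1,1,0,0,1,1,0,0,2,1,1,0,2,3,0,2,0,0,0,1,2,0,0,0]
Final counters=[0,0,0,0,0,0,1,1,0,0,2,0,0,3,0,1,2,0,0,2,2,1,1,0,0,1,1,0,0,2,1,1,0,2,3,0,2,0,0,0,1,2,0,0,0] -> counters[25]=1

Answer: 1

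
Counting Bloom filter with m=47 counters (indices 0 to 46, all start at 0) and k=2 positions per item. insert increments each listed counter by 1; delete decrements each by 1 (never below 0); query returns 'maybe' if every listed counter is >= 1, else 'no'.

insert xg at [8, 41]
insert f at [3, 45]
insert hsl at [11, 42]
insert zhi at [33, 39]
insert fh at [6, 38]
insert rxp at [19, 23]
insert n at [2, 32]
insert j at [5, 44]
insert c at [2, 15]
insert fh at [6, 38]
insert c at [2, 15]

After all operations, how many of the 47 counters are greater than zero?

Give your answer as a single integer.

Step 1: insert xg at [8, 41] -> counters=[0,0,0,0,0,0,0,0,1,0,0,0,0,0,0,0,0,0,0,0,0,0,0,0,0,0,0,0,0,0,0,0,0,0,0,0,0,0,0,0,0,1,0,0,0,0,0]
Step 2: insert f at [3, 45] -> counters=[0,0,0,1,0,0,0,0,1,0,0,0,0,0,0,0,0,0,0,0,0,0,0,0,0,0,0,0,0,0,0,0,0,0,0,0,0,0,0,0,0,1,0,0,0,1,0]
Step 3: insert hsl at [11, 42] -> counters=[0,0,0,1,0,0,0,0,1,0,0,1,0,0,0,0,0,0,0,0,0,0,0,0,0,0,0,0,0,0,0,0,0,0,0,0,0,0,0,0,0,1,1,0,0,1,0]
Step 4: insert zhi at [33, 39] -> counters=[0,0,0,1,0,0,0,0,1,0,0,1,0,0,0,0,0,0,0,0,0,0,0,0,0,0,0,0,0,0,0,0,0,1,0,0,0,0,0,1,0,1,1,0,0,1,0]
Step 5: insert fh at [6, 38] -> counters=[0,0,0,1,0,0,1,0,1,0,0,1,0,0,0,0,0,0,0,0,0,0,0,0,0,0,0,0,0,0,0,0,0,1,0,0,0,0,1,1,0,1,1,0,0,1,0]
Step 6: insert rxp at [19, 23] -> counters=[0,0,0,1,0,0,1,0,1,0,0,1,0,0,0,0,0,0,0,1,0,0,0,1,0,0,0,0,0,0,0,0,0,1,0,0,0,0,1,1,0,1,1,0,0,1,0]
Step 7: insert n at [2, 32] -> counters=[0,0,1,1,0,0,1,0,1,0,0,1,0,0,0,0,0,0,0,1,0,0,0,1,0,0,0,0,0,0,0,0,1,1,0,0,0,0,1,1,0,1,1,0,0,1,0]
Step 8: insert j at [5, 44] -> counters=[0,0,1,1,0,1,1,0,1,0,0,1,0,0,0,0,0,0,0,1,0,0,0,1,0,0,0,0,0,0,0,0,1,1,0,0,0,0,1,1,0,1,1,0,1,1,0]
Step 9: insert c at [2, 15] -> counters=[0,0,2,1,0,1,1,0,1,0,0,1,0,0,0,1,0,0,0,1,0,0,0,1,0,0,0,0,0,0,0,0,1,1,0,0,0,0,1,1,0,1,1,0,1,1,0]
Step 10: insert fh at [6, 38] -> counters=[0,0,2,1,0,1,2,0,1,0,0,1,0,0,0,1,0,0,0,1,0,0,0,1,0,0,0,0,0,0,0,0,1,1,0,0,0,0,2,1,0,1,1,0,1,1,0]
Step 11: insert c at [2, 15] -> counters=[0,0,3,1,0,1,2,0,1,0,0,1,0,0,0,2,0,0,0,1,0,0,0,1,0,0,0,0,0,0,0,0,1,1,0,0,0,0,2,1,0,1,1,0,1,1,0]
Final counters=[0,0,3,1,0,1,2,0,1,0,0,1,0,0,0,2,0,0,0,1,0,0,0,1,0,0,0,0,0,0,0,0,1,1,0,0,0,0,2,1,0,1,1,0,1,1,0] -> 17 nonzero

Answer: 17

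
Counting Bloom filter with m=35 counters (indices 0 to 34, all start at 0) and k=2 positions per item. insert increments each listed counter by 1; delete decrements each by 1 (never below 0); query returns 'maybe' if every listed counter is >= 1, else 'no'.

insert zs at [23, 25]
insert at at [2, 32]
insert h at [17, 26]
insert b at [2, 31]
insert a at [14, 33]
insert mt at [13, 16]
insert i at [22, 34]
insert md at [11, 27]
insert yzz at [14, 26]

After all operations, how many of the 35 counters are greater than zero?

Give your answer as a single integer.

Answer: 15

Derivation:
Step 1: insert zs at [23, 25] -> counters=[0,0,0,0,0,0,0,0,0,0,0,0,0,0,0,0,0,0,0,0,0,0,0,1,0,1,0,0,0,0,0,0,0,0,0]
Step 2: insert at at [2, 32] -> counters=[0,0,1,0,0,0,0,0,0,0,0,0,0,0,0,0,0,0,0,0,0,0,0,1,0,1,0,0,0,0,0,0,1,0,0]
Step 3: insert h at [17, 26] -> counters=[0,0,1,0,0,0,0,0,0,0,0,0,0,0,0,0,0,1,0,0,0,0,0,1,0,1,1,0,0,0,0,0,1,0,0]
Step 4: insert b at [2, 31] -> counters=[0,0,2,0,0,0,0,0,0,0,0,0,0,0,0,0,0,1,0,0,0,0,0,1,0,1,1,0,0,0,0,1,1,0,0]
Step 5: insert a at [14, 33] -> counters=[0,0,2,0,0,0,0,0,0,0,0,0,0,0,1,0,0,1,0,0,0,0,0,1,0,1,1,0,0,0,0,1,1,1,0]
Step 6: insert mt at [13, 16] -> counters=[0,0,2,0,0,0,0,0,0,0,0,0,0,1,1,0,1,1,0,0,0,0,0,1,0,1,1,0,0,0,0,1,1,1,0]
Step 7: insert i at [22, 34] -> counters=[0,0,2,0,0,0,0,0,0,0,0,0,0,1,1,0,1,1,0,0,0,0,1,1,0,1,1,0,0,0,0,1,1,1,1]
Step 8: insert md at [11, 27] -> counters=[0,0,2,0,0,0,0,0,0,0,0,1,0,1,1,0,1,1,0,0,0,0,1,1,0,1,1,1,0,0,0,1,1,1,1]
Step 9: insert yzz at [14, 26] -> counters=[0,0,2,0,0,0,0,0,0,0,0,1,0,1,2,0,1,1,0,0,0,0,1,1,0,1,2,1,0,0,0,1,1,1,1]
Final counters=[0,0,2,0,0,0,0,0,0,0,0,1,0,1,2,0,1,1,0,0,0,0,1,1,0,1,2,1,0,0,0,1,1,1,1] -> 15 nonzero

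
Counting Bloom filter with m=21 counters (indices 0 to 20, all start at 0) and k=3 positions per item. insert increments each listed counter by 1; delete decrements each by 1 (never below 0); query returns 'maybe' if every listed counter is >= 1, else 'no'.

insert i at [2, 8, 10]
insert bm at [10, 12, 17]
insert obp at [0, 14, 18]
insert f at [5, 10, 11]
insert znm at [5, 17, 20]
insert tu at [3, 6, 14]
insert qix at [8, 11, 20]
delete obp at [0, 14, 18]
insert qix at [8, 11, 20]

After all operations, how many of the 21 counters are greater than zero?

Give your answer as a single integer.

Step 1: insert i at [2, 8, 10] -> counters=[0,0,1,0,0,0,0,0,1,0,1,0,0,0,0,0,0,0,0,0,0]
Step 2: insert bm at [10, 12, 17] -> counters=[0,0,1,0,0,0,0,0,1,0,2,0,1,0,0,0,0,1,0,0,0]
Step 3: insert obp at [0, 14, 18] -> counters=[1,0,1,0,0,0,0,0,1,0,2,0,1,0,1,0,0,1,1,0,0]
Step 4: insert f at [5, 10, 11] -> counters=[1,0,1,0,0,1,0,0,1,0,3,1,1,0,1,0,0,1,1,0,0]
Step 5: insert znm at [5, 17, 20] -> counters=[1,0,1,0,0,2,0,0,1,0,3,1,1,0,1,0,0,2,1,0,1]
Step 6: insert tu at [3, 6, 14] -> counters=[1,0,1,1,0,2,1,0,1,0,3,1,1,0,2,0,0,2,1,0,1]
Step 7: insert qix at [8, 11, 20] -> counters=[1,0,1,1,0,2,1,0,2,0,3,2,1,0,2,0,0,2,1,0,2]
Step 8: delete obp at [0, 14, 18] -> counters=[0,0,1,1,0,2,1,0,2,0,3,2,1,0,1,0,0,2,0,0,2]
Step 9: insert qix at [8, 11, 20] -> counters=[0,0,1,1,0,2,1,0,3,0,3,3,1,0,1,0,0,2,0,0,3]
Final counters=[0,0,1,1,0,2,1,0,3,0,3,3,1,0,1,0,0,2,0,0,3] -> 11 nonzero

Answer: 11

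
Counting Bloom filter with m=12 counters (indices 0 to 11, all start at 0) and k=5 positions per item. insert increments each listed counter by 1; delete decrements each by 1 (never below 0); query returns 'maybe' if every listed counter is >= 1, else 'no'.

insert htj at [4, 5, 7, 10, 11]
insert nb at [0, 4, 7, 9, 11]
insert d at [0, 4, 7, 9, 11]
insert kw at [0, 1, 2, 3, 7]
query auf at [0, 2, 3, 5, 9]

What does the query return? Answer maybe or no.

Step 1: insert htj at [4, 5, 7, 10, 11] -> counters=[0,0,0,0,1,1,0,1,0,0,1,1]
Step 2: insert nb at [0, 4, 7, 9, 11] -> counters=[1,0,0,0,2,1,0,2,0,1,1,2]
Step 3: insert d at [0, 4, 7, 9, 11] -> counters=[2,0,0,0,3,1,0,3,0,2,1,3]
Step 4: insert kw at [0, 1, 2, 3, 7] -> counters=[3,1,1,1,3,1,0,4,0,2,1,3]
Query auf: check counters[0]=3 counters[2]=1 counters[3]=1 counters[5]=1 counters[9]=2 -> maybe

Answer: maybe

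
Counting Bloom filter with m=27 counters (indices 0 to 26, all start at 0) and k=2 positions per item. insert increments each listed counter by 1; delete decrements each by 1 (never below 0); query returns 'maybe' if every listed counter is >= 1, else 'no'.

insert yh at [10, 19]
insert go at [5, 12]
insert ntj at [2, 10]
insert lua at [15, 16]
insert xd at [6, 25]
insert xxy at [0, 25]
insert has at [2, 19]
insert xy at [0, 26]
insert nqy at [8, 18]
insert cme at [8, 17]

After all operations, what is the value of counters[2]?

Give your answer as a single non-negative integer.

Answer: 2

Derivation:
Step 1: insert yh at [10, 19] -> counters=[0,0,0,0,0,0,0,0,0,0,1,0,0,0,0,0,0,0,0,1,0,0,0,0,0,0,0]
Step 2: insert go at [5, 12] -> counters=[0,0,0,0,0,1,0,0,0,0,1,0,1,0,0,0,0,0,0,1,0,0,0,0,0,0,0]
Step 3: insert ntj at [2, 10] -> counters=[0,0,1,0,0,1,0,0,0,0,2,0,1,0,0,0,0,0,0,1,0,0,0,0,0,0,0]
Step 4: insert lua at [15, 16] -> counters=[0,0,1,0,0,1,0,0,0,0,2,0,1,0,0,1,1,0,0,1,0,0,0,0,0,0,0]
Step 5: insert xd at [6, 25] -> counters=[0,0,1,0,0,1,1,0,0,0,2,0,1,0,0,1,1,0,0,1,0,0,0,0,0,1,0]
Step 6: insert xxy at [0, 25] -> counters=[1,0,1,0,0,1,1,0,0,0,2,0,1,0,0,1,1,0,0,1,0,0,0,0,0,2,0]
Step 7: insert has at [2, 19] -> counters=[1,0,2,0,0,1,1,0,0,0,2,0,1,0,0,1,1,0,0,2,0,0,0,0,0,2,0]
Step 8: insert xy at [0, 26] -> counters=[2,0,2,0,0,1,1,0,0,0,2,0,1,0,0,1,1,0,0,2,0,0,0,0,0,2,1]
Step 9: insert nqy at [8, 18] -> counters=[2,0,2,0,0,1,1,0,1,0,2,0,1,0,0,1,1,0,1,2,0,0,0,0,0,2,1]
Step 10: insert cme at [8, 17] -> counters=[2,0,2,0,0,1,1,0,2,0,2,0,1,0,0,1,1,1,1,2,0,0,0,0,0,2,1]
Final counters=[2,0,2,0,0,1,1,0,2,0,2,0,1,0,0,1,1,1,1,2,0,0,0,0,0,2,1] -> counters[2]=2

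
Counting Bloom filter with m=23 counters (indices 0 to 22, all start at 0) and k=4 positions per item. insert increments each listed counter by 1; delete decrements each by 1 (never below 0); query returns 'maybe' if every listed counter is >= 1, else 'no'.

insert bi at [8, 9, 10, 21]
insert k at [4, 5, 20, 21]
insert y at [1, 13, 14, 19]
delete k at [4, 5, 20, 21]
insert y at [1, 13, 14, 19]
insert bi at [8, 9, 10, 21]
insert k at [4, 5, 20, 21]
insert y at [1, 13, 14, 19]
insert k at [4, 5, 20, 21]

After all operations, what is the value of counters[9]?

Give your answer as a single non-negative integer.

Answer: 2

Derivation:
Step 1: insert bi at [8, 9, 10, 21] -> counters=[0,0,0,0,0,0,0,0,1,1,1,0,0,0,0,0,0,0,0,0,0,1,0]
Step 2: insert k at [4, 5, 20, 21] -> counters=[0,0,0,0,1,1,0,0,1,1,1,0,0,0,0,0,0,0,0,0,1,2,0]
Step 3: insert y at [1, 13, 14, 19] -> counters=[0,1,0,0,1,1,0,0,1,1,1,0,0,1,1,0,0,0,0,1,1,2,0]
Step 4: delete k at [4, 5, 20, 21] -> counters=[0,1,0,0,0,0,0,0,1,1,1,0,0,1,1,0,0,0,0,1,0,1,0]
Step 5: insert y at [1, 13, 14, 19] -> counters=[0,2,0,0,0,0,0,0,1,1,1,0,0,2,2,0,0,0,0,2,0,1,0]
Step 6: insert bi at [8, 9, 10, 21] -> counters=[0,2,0,0,0,0,0,0,2,2,2,0,0,2,2,0,0,0,0,2,0,2,0]
Step 7: insert k at [4, 5, 20, 21] -> counters=[0,2,0,0,1,1,0,0,2,2,2,0,0,2,2,0,0,0,0,2,1,3,0]
Step 8: insert y at [1, 13, 14, 19] -> counters=[0,3,0,0,1,1,0,0,2,2,2,0,0,3,3,0,0,0,0,3,1,3,0]
Step 9: insert k at [4, 5, 20, 21] -> counters=[0,3,0,0,2,2,0,0,2,2,2,0,0,3,3,0,0,0,0,3,2,4,0]
Final counters=[0,3,0,0,2,2,0,0,2,2,2,0,0,3,3,0,0,0,0,3,2,4,0] -> counters[9]=2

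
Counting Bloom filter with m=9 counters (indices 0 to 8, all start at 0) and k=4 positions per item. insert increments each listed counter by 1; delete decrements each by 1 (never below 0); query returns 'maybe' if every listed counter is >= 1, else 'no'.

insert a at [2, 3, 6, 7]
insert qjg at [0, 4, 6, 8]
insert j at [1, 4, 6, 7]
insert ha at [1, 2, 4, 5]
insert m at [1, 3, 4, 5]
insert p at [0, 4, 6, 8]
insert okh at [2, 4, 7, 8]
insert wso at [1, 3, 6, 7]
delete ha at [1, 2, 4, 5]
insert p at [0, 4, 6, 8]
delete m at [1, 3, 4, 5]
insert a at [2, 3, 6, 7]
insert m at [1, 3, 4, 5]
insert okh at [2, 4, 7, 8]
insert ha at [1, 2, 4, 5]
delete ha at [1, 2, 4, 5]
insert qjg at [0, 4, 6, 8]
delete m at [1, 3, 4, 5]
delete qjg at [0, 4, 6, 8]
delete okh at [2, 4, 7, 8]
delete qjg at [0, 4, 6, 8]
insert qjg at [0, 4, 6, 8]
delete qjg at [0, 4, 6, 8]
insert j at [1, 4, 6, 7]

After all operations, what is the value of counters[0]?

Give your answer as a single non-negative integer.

Step 1: insert a at [2, 3, 6, 7] -> counters=[0,0,1,1,0,0,1,1,0]
Step 2: insert qjg at [0, 4, 6, 8] -> counters=[1,0,1,1,1,0,2,1,1]
Step 3: insert j at [1, 4, 6, 7] -> counters=[1,1,1,1,2,0,3,2,1]
Step 4: insert ha at [1, 2, 4, 5] -> counters=[1,2,2,1,3,1,3,2,1]
Step 5: insert m at [1, 3, 4, 5] -> counters=[1,3,2,2,4,2,3,2,1]
Step 6: insert p at [0, 4, 6, 8] -> counters=[2,3,2,2,5,2,4,2,2]
Step 7: insert okh at [2, 4, 7, 8] -> counters=[2,3,3,2,6,2,4,3,3]
Step 8: insert wso at [1, 3, 6, 7] -> counters=[2,4,3,3,6,2,5,4,3]
Step 9: delete ha at [1, 2, 4, 5] -> counters=[2,3,2,3,5,1,5,4,3]
Step 10: insert p at [0, 4, 6, 8] -> counters=[3,3,2,3,6,1,6,4,4]
Step 11: delete m at [1, 3, 4, 5] -> counters=[3,2,2,2,5,0,6,4,4]
Step 12: insert a at [2, 3, 6, 7] -> counters=[3,2,3,3,5,0,7,5,4]
Step 13: insert m at [1, 3, 4, 5] -> counters=[3,3,3,4,6,1,7,5,4]
Step 14: insert okh at [2, 4, 7, 8] -> counters=[3,3,4,4,7,1,7,6,5]
Step 15: insert ha at [1, 2, 4, 5] -> counters=[3,4,5,4,8,2,7,6,5]
Step 16: delete ha at [1, 2, 4, 5] -> counters=[3,3,4,4,7,1,7,6,5]
Step 17: insert qjg at [0, 4, 6, 8] -> counters=[4,3,4,4,8,1,8,6,6]
Step 18: delete m at [1, 3, 4, 5] -> counters=[4,2,4,3,7,0,8,6,6]
Step 19: delete qjg at [0, 4, 6, 8] -> counters=[3,2,4,3,6,0,7,6,5]
Step 20: delete okh at [2, 4, 7, 8] -> counters=[3,2,3,3,5,0,7,5,4]
Step 21: delete qjg at [0, 4, 6, 8] -> counters=[2,2,3,3,4,0,6,5,3]
Step 22: insert qjg at [0, 4, 6, 8] -> counters=[3,2,3,3,5,0,7,5,4]
Step 23: delete qjg at [0, 4, 6, 8] -> counters=[2,2,3,3,4,0,6,5,3]
Step 24: insert j at [1, 4, 6, 7] -> counters=[2,3,3,3,5,0,7,6,3]
Final counters=[2,3,3,3,5,0,7,6,3] -> counters[0]=2

Answer: 2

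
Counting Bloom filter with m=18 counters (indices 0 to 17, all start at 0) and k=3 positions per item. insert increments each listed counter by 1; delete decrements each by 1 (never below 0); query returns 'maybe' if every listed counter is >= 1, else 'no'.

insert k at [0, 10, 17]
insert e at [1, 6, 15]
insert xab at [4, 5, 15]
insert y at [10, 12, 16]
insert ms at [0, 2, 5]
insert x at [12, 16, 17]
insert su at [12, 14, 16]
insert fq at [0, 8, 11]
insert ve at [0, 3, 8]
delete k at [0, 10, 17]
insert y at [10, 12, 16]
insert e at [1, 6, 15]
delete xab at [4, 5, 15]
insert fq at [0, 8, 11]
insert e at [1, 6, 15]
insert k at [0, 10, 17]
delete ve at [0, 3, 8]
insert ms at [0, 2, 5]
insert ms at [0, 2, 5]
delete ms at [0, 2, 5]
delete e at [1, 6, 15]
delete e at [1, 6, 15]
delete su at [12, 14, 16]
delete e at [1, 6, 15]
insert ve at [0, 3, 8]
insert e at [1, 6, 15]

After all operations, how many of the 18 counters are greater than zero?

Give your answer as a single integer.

Answer: 13

Derivation:
Step 1: insert k at [0, 10, 17] -> counters=[1,0,0,0,0,0,0,0,0,0,1,0,0,0,0,0,0,1]
Step 2: insert e at [1, 6, 15] -> counters=[1,1,0,0,0,0,1,0,0,0,1,0,0,0,0,1,0,1]
Step 3: insert xab at [4, 5, 15] -> counters=[1,1,0,0,1,1,1,0,0,0,1,0,0,0,0,2,0,1]
Step 4: insert y at [10, 12, 16] -> counters=[1,1,0,0,1,1,1,0,0,0,2,0,1,0,0,2,1,1]
Step 5: insert ms at [0, 2, 5] -> counters=[2,1,1,0,1,2,1,0,0,0,2,0,1,0,0,2,1,1]
Step 6: insert x at [12, 16, 17] -> counters=[2,1,1,0,1,2,1,0,0,0,2,0,2,0,0,2,2,2]
Step 7: insert su at [12, 14, 16] -> counters=[2,1,1,0,1,2,1,0,0,0,2,0,3,0,1,2,3,2]
Step 8: insert fq at [0, 8, 11] -> counters=[3,1,1,0,1,2,1,0,1,0,2,1,3,0,1,2,3,2]
Step 9: insert ve at [0, 3, 8] -> counters=[4,1,1,1,1,2,1,0,2,0,2,1,3,0,1,2,3,2]
Step 10: delete k at [0, 10, 17] -> counters=[3,1,1,1,1,2,1,0,2,0,1,1,3,0,1,2,3,1]
Step 11: insert y at [10, 12, 16] -> counters=[3,1,1,1,1,2,1,0,2,0,2,1,4,0,1,2,4,1]
Step 12: insert e at [1, 6, 15] -> counters=[3,2,1,1,1,2,2,0,2,0,2,1,4,0,1,3,4,1]
Step 13: delete xab at [4, 5, 15] -> counters=[3,2,1,1,0,1,2,0,2,0,2,1,4,0,1,2,4,1]
Step 14: insert fq at [0, 8, 11] -> counters=[4,2,1,1,0,1,2,0,3,0,2,2,4,0,1,2,4,1]
Step 15: insert e at [1, 6, 15] -> counters=[4,3,1,1,0,1,3,0,3,0,2,2,4,0,1,3,4,1]
Step 16: insert k at [0, 10, 17] -> counters=[5,3,1,1,0,1,3,0,3,0,3,2,4,0,1,3,4,2]
Step 17: delete ve at [0, 3, 8] -> counters=[4,3,1,0,0,1,3,0,2,0,3,2,4,0,1,3,4,2]
Step 18: insert ms at [0, 2, 5] -> counters=[5,3,2,0,0,2,3,0,2,0,3,2,4,0,1,3,4,2]
Step 19: insert ms at [0, 2, 5] -> counters=[6,3,3,0,0,3,3,0,2,0,3,2,4,0,1,3,4,2]
Step 20: delete ms at [0, 2, 5] -> counters=[5,3,2,0,0,2,3,0,2,0,3,2,4,0,1,3,4,2]
Step 21: delete e at [1, 6, 15] -> counters=[5,2,2,0,0,2,2,0,2,0,3,2,4,0,1,2,4,2]
Step 22: delete e at [1, 6, 15] -> counters=[5,1,2,0,0,2,1,0,2,0,3,2,4,0,1,1,4,2]
Step 23: delete su at [12, 14, 16] -> counters=[5,1,2,0,0,2,1,0,2,0,3,2,3,0,0,1,3,2]
Step 24: delete e at [1, 6, 15] -> counters=[5,0,2,0,0,2,0,0,2,0,3,2,3,0,0,0,3,2]
Step 25: insert ve at [0, 3, 8] -> counters=[6,0,2,1,0,2,0,0,3,0,3,2,3,0,0,0,3,2]
Step 26: insert e at [1, 6, 15] -> counters=[6,1,2,1,0,2,1,0,3,0,3,2,3,0,0,1,3,2]
Final counters=[6,1,2,1,0,2,1,0,3,0,3,2,3,0,0,1,3,2] -> 13 nonzero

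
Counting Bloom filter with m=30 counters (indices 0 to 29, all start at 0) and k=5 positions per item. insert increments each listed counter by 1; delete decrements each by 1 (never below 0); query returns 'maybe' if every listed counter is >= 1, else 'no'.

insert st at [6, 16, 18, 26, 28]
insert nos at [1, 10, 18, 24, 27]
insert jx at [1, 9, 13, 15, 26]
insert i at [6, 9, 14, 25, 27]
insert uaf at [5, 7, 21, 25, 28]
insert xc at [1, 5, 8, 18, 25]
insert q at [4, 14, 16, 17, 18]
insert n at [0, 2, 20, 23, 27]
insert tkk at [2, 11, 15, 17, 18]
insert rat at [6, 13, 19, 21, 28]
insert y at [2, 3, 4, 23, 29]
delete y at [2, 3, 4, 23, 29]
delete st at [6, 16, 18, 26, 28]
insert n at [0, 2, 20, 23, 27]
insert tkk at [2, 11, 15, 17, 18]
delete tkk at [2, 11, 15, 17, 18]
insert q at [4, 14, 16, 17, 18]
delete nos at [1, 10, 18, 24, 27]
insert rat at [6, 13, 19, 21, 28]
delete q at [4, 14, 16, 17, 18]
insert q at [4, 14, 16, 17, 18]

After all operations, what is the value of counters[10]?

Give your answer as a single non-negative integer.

Step 1: insert st at [6, 16, 18, 26, 28] -> counters=[0,0,0,0,0,0,1,0,0,0,0,0,0,0,0,0,1,0,1,0,0,0,0,0,0,0,1,0,1,0]
Step 2: insert nos at [1, 10, 18, 24, 27] -> counters=[0,1,0,0,0,0,1,0,0,0,1,0,0,0,0,0,1,0,2,0,0,0,0,0,1,0,1,1,1,0]
Step 3: insert jx at [1, 9, 13, 15, 26] -> counters=[0,2,0,0,0,0,1,0,0,1,1,0,0,1,0,1,1,0,2,0,0,0,0,0,1,0,2,1,1,0]
Step 4: insert i at [6, 9, 14, 25, 27] -> counters=[0,2,0,0,0,0,2,0,0,2,1,0,0,1,1,1,1,0,2,0,0,0,0,0,1,1,2,2,1,0]
Step 5: insert uaf at [5, 7, 21, 25, 28] -> counters=[0,2,0,0,0,1,2,1,0,2,1,0,0,1,1,1,1,0,2,0,0,1,0,0,1,2,2,2,2,0]
Step 6: insert xc at [1, 5, 8, 18, 25] -> counters=[0,3,0,0,0,2,2,1,1,2,1,0,0,1,1,1,1,0,3,0,0,1,0,0,1,3,2,2,2,0]
Step 7: insert q at [4, 14, 16, 17, 18] -> counters=[0,3,0,0,1,2,2,1,1,2,1,0,0,1,2,1,2,1,4,0,0,1,0,0,1,3,2,2,2,0]
Step 8: insert n at [0, 2, 20, 23, 27] -> counters=[1,3,1,0,1,2,2,1,1,2,1,0,0,1,2,1,2,1,4,0,1,1,0,1,1,3,2,3,2,0]
Step 9: insert tkk at [2, 11, 15, 17, 18] -> counters=[1,3,2,0,1,2,2,1,1,2,1,1,0,1,2,2,2,2,5,0,1,1,0,1,1,3,2,3,2,0]
Step 10: insert rat at [6, 13, 19, 21, 28] -> counters=[1,3,2,0,1,2,3,1,1,2,1,1,0,2,2,2,2,2,5,1,1,2,0,1,1,3,2,3,3,0]
Step 11: insert y at [2, 3, 4, 23, 29] -> counters=[1,3,3,1,2,2,3,1,1,2,1,1,0,2,2,2,2,2,5,1,1,2,0,2,1,3,2,3,3,1]
Step 12: delete y at [2, 3, 4, 23, 29] -> counters=[1,3,2,0,1,2,3,1,1,2,1,1,0,2,2,2,2,2,5,1,1,2,0,1,1,3,2,3,3,0]
Step 13: delete st at [6, 16, 18, 26, 28] -> counters=[1,3,2,0,1,2,2,1,1,2,1,1,0,2,2,2,1,2,4,1,1,2,0,1,1,3,1,3,2,0]
Step 14: insert n at [0, 2, 20, 23, 27] -> counters=[2,3,3,0,1,2,2,1,1,2,1,1,0,2,2,2,1,2,4,1,2,2,0,2,1,3,1,4,2,0]
Step 15: insert tkk at [2, 11, 15, 17, 18] -> counters=[2,3,4,0,1,2,2,1,1,2,1,2,0,2,2,3,1,3,5,1,2,2,0,2,1,3,1,4,2,0]
Step 16: delete tkk at [2, 11, 15, 17, 18] -> counters=[2,3,3,0,1,2,2,1,1,2,1,1,0,2,2,2,1,2,4,1,2,2,0,2,1,3,1,4,2,0]
Step 17: insert q at [4, 14, 16, 17, 18] -> counters=[2,3,3,0,2,2,2,1,1,2,1,1,0,2,3,2,2,3,5,1,2,2,0,2,1,3,1,4,2,0]
Step 18: delete nos at [1, 10, 18, 24, 27] -> counters=[2,2,3,0,2,2,2,1,1,2,0,1,0,2,3,2,2,3,4,1,2,2,0,2,0,3,1,3,2,0]
Step 19: insert rat at [6, 13, 19, 21, 28] -> counters=[2,2,3,0,2,2,3,1,1,2,0,1,0,3,3,2,2,3,4,2,2,3,0,2,0,3,1,3,3,0]
Step 20: delete q at [4, 14, 16, 17, 18] -> counters=[2,2,3,0,1,2,3,1,1,2,0,1,0,3,2,2,1,2,3,2,2,3,0,2,0,3,1,3,3,0]
Step 21: insert q at [4, 14, 16, 17, 18] -> counters=[2,2,3,0,2,2,3,1,1,2,0,1,0,3,3,2,2,3,4,2,2,3,0,2,0,3,1,3,3,0]
Final counters=[2,2,3,0,2,2,3,1,1,2,0,1,0,3,3,2,2,3,4,2,2,3,0,2,0,3,1,3,3,0] -> counters[10]=0

Answer: 0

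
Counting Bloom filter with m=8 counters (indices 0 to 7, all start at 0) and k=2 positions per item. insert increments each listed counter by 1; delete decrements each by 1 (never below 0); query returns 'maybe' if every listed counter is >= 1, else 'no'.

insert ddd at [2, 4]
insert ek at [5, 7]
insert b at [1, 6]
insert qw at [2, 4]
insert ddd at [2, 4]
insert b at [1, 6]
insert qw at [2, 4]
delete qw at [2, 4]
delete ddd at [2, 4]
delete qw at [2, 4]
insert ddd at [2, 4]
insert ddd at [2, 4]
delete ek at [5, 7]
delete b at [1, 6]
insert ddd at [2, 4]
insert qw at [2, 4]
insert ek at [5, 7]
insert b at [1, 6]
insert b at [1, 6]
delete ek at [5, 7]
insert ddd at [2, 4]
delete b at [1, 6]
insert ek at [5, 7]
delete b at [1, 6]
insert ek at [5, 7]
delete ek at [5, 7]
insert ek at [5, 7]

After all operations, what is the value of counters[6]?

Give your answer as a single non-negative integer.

Step 1: insert ddd at [2, 4] -> counters=[0,0,1,0,1,0,0,0]
Step 2: insert ek at [5, 7] -> counters=[0,0,1,0,1,1,0,1]
Step 3: insert b at [1, 6] -> counters=[0,1,1,0,1,1,1,1]
Step 4: insert qw at [2, 4] -> counters=[0,1,2,0,2,1,1,1]
Step 5: insert ddd at [2, 4] -> counters=[0,1,3,0,3,1,1,1]
Step 6: insert b at [1, 6] -> counters=[0,2,3,0,3,1,2,1]
Step 7: insert qw at [2, 4] -> counters=[0,2,4,0,4,1,2,1]
Step 8: delete qw at [2, 4] -> counters=[0,2,3,0,3,1,2,1]
Step 9: delete ddd at [2, 4] -> counters=[0,2,2,0,2,1,2,1]
Step 10: delete qw at [2, 4] -> counters=[0,2,1,0,1,1,2,1]
Step 11: insert ddd at [2, 4] -> counters=[0,2,2,0,2,1,2,1]
Step 12: insert ddd at [2, 4] -> counters=[0,2,3,0,3,1,2,1]
Step 13: delete ek at [5, 7] -> counters=[0,2,3,0,3,0,2,0]
Step 14: delete b at [1, 6] -> counters=[0,1,3,0,3,0,1,0]
Step 15: insert ddd at [2, 4] -> counters=[0,1,4,0,4,0,1,0]
Step 16: insert qw at [2, 4] -> counters=[0,1,5,0,5,0,1,0]
Step 17: insert ek at [5, 7] -> counters=[0,1,5,0,5,1,1,1]
Step 18: insert b at [1, 6] -> counters=[0,2,5,0,5,1,2,1]
Step 19: insert b at [1, 6] -> counters=[0,3,5,0,5,1,3,1]
Step 20: delete ek at [5, 7] -> counters=[0,3,5,0,5,0,3,0]
Step 21: insert ddd at [2, 4] -> counters=[0,3,6,0,6,0,3,0]
Step 22: delete b at [1, 6] -> counters=[0,2,6,0,6,0,2,0]
Step 23: insert ek at [5, 7] -> counters=[0,2,6,0,6,1,2,1]
Step 24: delete b at [1, 6] -> counters=[0,1,6,0,6,1,1,1]
Step 25: insert ek at [5, 7] -> counters=[0,1,6,0,6,2,1,2]
Step 26: delete ek at [5, 7] -> counters=[0,1,6,0,6,1,1,1]
Step 27: insert ek at [5, 7] -> counters=[0,1,6,0,6,2,1,2]
Final counters=[0,1,6,0,6,2,1,2] -> counters[6]=1

Answer: 1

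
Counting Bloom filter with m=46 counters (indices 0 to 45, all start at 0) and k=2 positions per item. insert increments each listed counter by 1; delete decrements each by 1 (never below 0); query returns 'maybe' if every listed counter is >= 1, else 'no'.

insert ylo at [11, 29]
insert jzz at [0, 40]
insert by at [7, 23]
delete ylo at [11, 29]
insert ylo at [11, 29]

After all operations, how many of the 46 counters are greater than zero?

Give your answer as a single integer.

Step 1: insert ylo at [11, 29] -> counters=[0,0,0,0,0,0,0,0,0,0,0,1,0,0,0,0,0,0,0,0,0,0,0,0,0,0,0,0,0,1,0,0,0,0,0,0,0,0,0,0,0,0,0,0,0,0]
Step 2: insert jzz at [0, 40] -> counters=[1,0,0,0,0,0,0,0,0,0,0,1,0,0,0,0,0,0,0,0,0,0,0,0,0,0,0,0,0,1,0,0,0,0,0,0,0,0,0,0,1,0,0,0,0,0]
Step 3: insert by at [7, 23] -> counters=[1,0,0,0,0,0,0,1,0,0,0,1,0,0,0,0,0,0,0,0,0,0,0,1,0,0,0,0,0,1,0,0,0,0,0,0,0,0,0,0,1,0,0,0,0,0]
Step 4: delete ylo at [11, 29] -> counters=[1,0,0,0,0,0,0,1,0,0,0,0,0,0,0,0,0,0,0,0,0,0,0,1,0,0,0,0,0,0,0,0,0,0,0,0,0,0,0,0,1,0,0,0,0,0]
Step 5: insert ylo at [11, 29] -> counters=[1,0,0,0,0,0,0,1,0,0,0,1,0,0,0,0,0,0,0,0,0,0,0,1,0,0,0,0,0,1,0,0,0,0,0,0,0,0,0,0,1,0,0,0,0,0]
Final counters=[1,0,0,0,0,0,0,1,0,0,0,1,0,0,0,0,0,0,0,0,0,0,0,1,0,0,0,0,0,1,0,0,0,0,0,0,0,0,0,0,1,0,0,0,0,0] -> 6 nonzero

Answer: 6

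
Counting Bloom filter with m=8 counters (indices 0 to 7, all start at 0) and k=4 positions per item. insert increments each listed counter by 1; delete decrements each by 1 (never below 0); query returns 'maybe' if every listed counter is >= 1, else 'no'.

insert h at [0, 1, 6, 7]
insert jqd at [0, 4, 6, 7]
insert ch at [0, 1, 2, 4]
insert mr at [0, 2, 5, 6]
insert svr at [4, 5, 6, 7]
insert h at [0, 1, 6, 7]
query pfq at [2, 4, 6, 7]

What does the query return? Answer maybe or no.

Answer: maybe

Derivation:
Step 1: insert h at [0, 1, 6, 7] -> counters=[1,1,0,0,0,0,1,1]
Step 2: insert jqd at [0, 4, 6, 7] -> counters=[2,1,0,0,1,0,2,2]
Step 3: insert ch at [0, 1, 2, 4] -> counters=[3,2,1,0,2,0,2,2]
Step 4: insert mr at [0, 2, 5, 6] -> counters=[4,2,2,0,2,1,3,2]
Step 5: insert svr at [4, 5, 6, 7] -> counters=[4,2,2,0,3,2,4,3]
Step 6: insert h at [0, 1, 6, 7] -> counters=[5,3,2,0,3,2,5,4]
Query pfq: check counters[2]=2 counters[4]=3 counters[6]=5 counters[7]=4 -> maybe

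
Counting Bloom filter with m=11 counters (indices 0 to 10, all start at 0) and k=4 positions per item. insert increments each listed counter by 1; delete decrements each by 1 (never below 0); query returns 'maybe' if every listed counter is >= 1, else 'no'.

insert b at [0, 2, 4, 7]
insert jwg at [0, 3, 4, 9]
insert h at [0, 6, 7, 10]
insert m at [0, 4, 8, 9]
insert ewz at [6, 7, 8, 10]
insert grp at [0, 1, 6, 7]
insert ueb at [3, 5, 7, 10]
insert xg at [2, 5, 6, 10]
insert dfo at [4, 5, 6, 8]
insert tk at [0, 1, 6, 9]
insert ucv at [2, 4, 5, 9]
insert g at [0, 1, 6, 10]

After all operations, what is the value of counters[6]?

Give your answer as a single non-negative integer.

Step 1: insert b at [0, 2, 4, 7] -> counters=[1,0,1,0,1,0,0,1,0,0,0]
Step 2: insert jwg at [0, 3, 4, 9] -> counters=[2,0,1,1,2,0,0,1,0,1,0]
Step 3: insert h at [0, 6, 7, 10] -> counters=[3,0,1,1,2,0,1,2,0,1,1]
Step 4: insert m at [0, 4, 8, 9] -> counters=[4,0,1,1,3,0,1,2,1,2,1]
Step 5: insert ewz at [6, 7, 8, 10] -> counters=[4,0,1,1,3,0,2,3,2,2,2]
Step 6: insert grp at [0, 1, 6, 7] -> counters=[5,1,1,1,3,0,3,4,2,2,2]
Step 7: insert ueb at [3, 5, 7, 10] -> counters=[5,1,1,2,3,1,3,5,2,2,3]
Step 8: insert xg at [2, 5, 6, 10] -> counters=[5,1,2,2,3,2,4,5,2,2,4]
Step 9: insert dfo at [4, 5, 6, 8] -> counters=[5,1,2,2,4,3,5,5,3,2,4]
Step 10: insert tk at [0, 1, 6, 9] -> counters=[6,2,2,2,4,3,6,5,3,3,4]
Step 11: insert ucv at [2, 4, 5, 9] -> counters=[6,2,3,2,5,4,6,5,3,4,4]
Step 12: insert g at [0, 1, 6, 10] -> counters=[7,3,3,2,5,4,7,5,3,4,5]
Final counters=[7,3,3,2,5,4,7,5,3,4,5] -> counters[6]=7

Answer: 7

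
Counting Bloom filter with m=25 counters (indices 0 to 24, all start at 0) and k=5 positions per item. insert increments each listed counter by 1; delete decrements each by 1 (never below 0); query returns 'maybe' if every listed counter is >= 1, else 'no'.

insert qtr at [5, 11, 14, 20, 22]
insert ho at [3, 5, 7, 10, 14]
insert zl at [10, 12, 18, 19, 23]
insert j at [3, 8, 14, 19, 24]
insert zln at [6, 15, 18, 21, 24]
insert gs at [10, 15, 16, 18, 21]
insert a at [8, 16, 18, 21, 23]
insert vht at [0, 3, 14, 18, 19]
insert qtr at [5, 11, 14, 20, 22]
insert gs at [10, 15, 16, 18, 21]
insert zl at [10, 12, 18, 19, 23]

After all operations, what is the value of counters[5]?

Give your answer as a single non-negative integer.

Step 1: insert qtr at [5, 11, 14, 20, 22] -> counters=[0,0,0,0,0,1,0,0,0,0,0,1,0,0,1,0,0,0,0,0,1,0,1,0,0]
Step 2: insert ho at [3, 5, 7, 10, 14] -> counters=[0,0,0,1,0,2,0,1,0,0,1,1,0,0,2,0,0,0,0,0,1,0,1,0,0]
Step 3: insert zl at [10, 12, 18, 19, 23] -> counters=[0,0,0,1,0,2,0,1,0,0,2,1,1,0,2,0,0,0,1,1,1,0,1,1,0]
Step 4: insert j at [3, 8, 14, 19, 24] -> counters=[0,0,0,2,0,2,0,1,1,0,2,1,1,0,3,0,0,0,1,2,1,0,1,1,1]
Step 5: insert zln at [6, 15, 18, 21, 24] -> counters=[0,0,0,2,0,2,1,1,1,0,2,1,1,0,3,1,0,0,2,2,1,1,1,1,2]
Step 6: insert gs at [10, 15, 16, 18, 21] -> counters=[0,0,0,2,0,2,1,1,1,0,3,1,1,0,3,2,1,0,3,2,1,2,1,1,2]
Step 7: insert a at [8, 16, 18, 21, 23] -> counters=[0,0,0,2,0,2,1,1,2,0,3,1,1,0,3,2,2,0,4,2,1,3,1,2,2]
Step 8: insert vht at [0, 3, 14, 18, 19] -> counters=[1,0,0,3,0,2,1,1,2,0,3,1,1,0,4,2,2,0,5,3,1,3,1,2,2]
Step 9: insert qtr at [5, 11, 14, 20, 22] -> counters=[1,0,0,3,0,3,1,1,2,0,3,2,1,0,5,2,2,0,5,3,2,3,2,2,2]
Step 10: insert gs at [10, 15, 16, 18, 21] -> counters=[1,0,0,3,0,3,1,1,2,0,4,2,1,0,5,3,3,0,6,3,2,4,2,2,2]
Step 11: insert zl at [10, 12, 18, 19, 23] -> counters=[1,0,0,3,0,3,1,1,2,0,5,2,2,0,5,3,3,0,7,4,2,4,2,3,2]
Final counters=[1,0,0,3,0,3,1,1,2,0,5,2,2,0,5,3,3,0,7,4,2,4,2,3,2] -> counters[5]=3

Answer: 3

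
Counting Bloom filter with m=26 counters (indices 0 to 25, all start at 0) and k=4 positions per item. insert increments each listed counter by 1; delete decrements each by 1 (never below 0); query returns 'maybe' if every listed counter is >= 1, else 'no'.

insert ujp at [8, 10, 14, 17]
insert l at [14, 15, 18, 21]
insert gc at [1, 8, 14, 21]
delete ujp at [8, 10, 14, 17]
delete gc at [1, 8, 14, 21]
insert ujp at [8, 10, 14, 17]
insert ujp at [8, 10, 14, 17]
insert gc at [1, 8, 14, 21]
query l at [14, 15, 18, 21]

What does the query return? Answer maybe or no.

Step 1: insert ujp at [8, 10, 14, 17] -> counters=[0,0,0,0,0,0,0,0,1,0,1,0,0,0,1,0,0,1,0,0,0,0,0,0,0,0]
Step 2: insert l at [14, 15, 18, 21] -> counters=[0,0,0,0,0,0,0,0,1,0,1,0,0,0,2,1,0,1,1,0,0,1,0,0,0,0]
Step 3: insert gc at [1, 8, 14, 21] -> counters=[0,1,0,0,0,0,0,0,2,0,1,0,0,0,3,1,0,1,1,0,0,2,0,0,0,0]
Step 4: delete ujp at [8, 10, 14, 17] -> counters=[0,1,0,0,0,0,0,0,1,0,0,0,0,0,2,1,0,0,1,0,0,2,0,0,0,0]
Step 5: delete gc at [1, 8, 14, 21] -> counters=[0,0,0,0,0,0,0,0,0,0,0,0,0,0,1,1,0,0,1,0,0,1,0,0,0,0]
Step 6: insert ujp at [8, 10, 14, 17] -> counters=[0,0,0,0,0,0,0,0,1,0,1,0,0,0,2,1,0,1,1,0,0,1,0,0,0,0]
Step 7: insert ujp at [8, 10, 14, 17] -> counters=[0,0,0,0,0,0,0,0,2,0,2,0,0,0,3,1,0,2,1,0,0,1,0,0,0,0]
Step 8: insert gc at [1, 8, 14, 21] -> counters=[0,1,0,0,0,0,0,0,3,0,2,0,0,0,4,1,0,2,1,0,0,2,0,0,0,0]
Query l: check counters[14]=4 counters[15]=1 counters[18]=1 counters[21]=2 -> maybe

Answer: maybe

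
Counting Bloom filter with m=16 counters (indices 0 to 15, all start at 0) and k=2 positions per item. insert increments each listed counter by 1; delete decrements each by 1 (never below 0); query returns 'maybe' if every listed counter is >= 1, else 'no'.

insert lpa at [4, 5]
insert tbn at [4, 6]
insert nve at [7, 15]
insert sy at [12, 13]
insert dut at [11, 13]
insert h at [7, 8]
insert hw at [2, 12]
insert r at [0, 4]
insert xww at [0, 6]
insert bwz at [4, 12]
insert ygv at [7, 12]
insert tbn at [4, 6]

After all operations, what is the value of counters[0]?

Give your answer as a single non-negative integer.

Step 1: insert lpa at [4, 5] -> counters=[0,0,0,0,1,1,0,0,0,0,0,0,0,0,0,0]
Step 2: insert tbn at [4, 6] -> counters=[0,0,0,0,2,1,1,0,0,0,0,0,0,0,0,0]
Step 3: insert nve at [7, 15] -> counters=[0,0,0,0,2,1,1,1,0,0,0,0,0,0,0,1]
Step 4: insert sy at [12, 13] -> counters=[0,0,0,0,2,1,1,1,0,0,0,0,1,1,0,1]
Step 5: insert dut at [11, 13] -> counters=[0,0,0,0,2,1,1,1,0,0,0,1,1,2,0,1]
Step 6: insert h at [7, 8] -> counters=[0,0,0,0,2,1,1,2,1,0,0,1,1,2,0,1]
Step 7: insert hw at [2, 12] -> counters=[0,0,1,0,2,1,1,2,1,0,0,1,2,2,0,1]
Step 8: insert r at [0, 4] -> counters=[1,0,1,0,3,1,1,2,1,0,0,1,2,2,0,1]
Step 9: insert xww at [0, 6] -> counters=[2,0,1,0,3,1,2,2,1,0,0,1,2,2,0,1]
Step 10: insert bwz at [4, 12] -> counters=[2,0,1,0,4,1,2,2,1,0,0,1,3,2,0,1]
Step 11: insert ygv at [7, 12] -> counters=[2,0,1,0,4,1,2,3,1,0,0,1,4,2,0,1]
Step 12: insert tbn at [4, 6] -> counters=[2,0,1,0,5,1,3,3,1,0,0,1,4,2,0,1]
Final counters=[2,0,1,0,5,1,3,3,1,0,0,1,4,2,0,1] -> counters[0]=2

Answer: 2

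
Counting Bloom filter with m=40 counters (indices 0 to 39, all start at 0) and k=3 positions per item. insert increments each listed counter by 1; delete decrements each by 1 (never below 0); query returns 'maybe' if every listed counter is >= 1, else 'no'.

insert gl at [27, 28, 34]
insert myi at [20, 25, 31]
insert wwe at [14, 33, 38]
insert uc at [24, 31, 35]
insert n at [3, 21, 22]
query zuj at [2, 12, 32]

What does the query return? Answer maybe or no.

Answer: no

Derivation:
Step 1: insert gl at [27, 28, 34] -> counters=[0,0,0,0,0,0,0,0,0,0,0,0,0,0,0,0,0,0,0,0,0,0,0,0,0,0,0,1,1,0,0,0,0,0,1,0,0,0,0,0]
Step 2: insert myi at [20, 25, 31] -> counters=[0,0,0,0,0,0,0,0,0,0,0,0,0,0,0,0,0,0,0,0,1,0,0,0,0,1,0,1,1,0,0,1,0,0,1,0,0,0,0,0]
Step 3: insert wwe at [14, 33, 38] -> counters=[0,0,0,0,0,0,0,0,0,0,0,0,0,0,1,0,0,0,0,0,1,0,0,0,0,1,0,1,1,0,0,1,0,1,1,0,0,0,1,0]
Step 4: insert uc at [24, 31, 35] -> counters=[0,0,0,0,0,0,0,0,0,0,0,0,0,0,1,0,0,0,0,0,1,0,0,0,1,1,0,1,1,0,0,2,0,1,1,1,0,0,1,0]
Step 5: insert n at [3, 21, 22] -> counters=[0,0,0,1,0,0,0,0,0,0,0,0,0,0,1,0,0,0,0,0,1,1,1,0,1,1,0,1,1,0,0,2,0,1,1,1,0,0,1,0]
Query zuj: check counters[2]=0 counters[12]=0 counters[32]=0 -> no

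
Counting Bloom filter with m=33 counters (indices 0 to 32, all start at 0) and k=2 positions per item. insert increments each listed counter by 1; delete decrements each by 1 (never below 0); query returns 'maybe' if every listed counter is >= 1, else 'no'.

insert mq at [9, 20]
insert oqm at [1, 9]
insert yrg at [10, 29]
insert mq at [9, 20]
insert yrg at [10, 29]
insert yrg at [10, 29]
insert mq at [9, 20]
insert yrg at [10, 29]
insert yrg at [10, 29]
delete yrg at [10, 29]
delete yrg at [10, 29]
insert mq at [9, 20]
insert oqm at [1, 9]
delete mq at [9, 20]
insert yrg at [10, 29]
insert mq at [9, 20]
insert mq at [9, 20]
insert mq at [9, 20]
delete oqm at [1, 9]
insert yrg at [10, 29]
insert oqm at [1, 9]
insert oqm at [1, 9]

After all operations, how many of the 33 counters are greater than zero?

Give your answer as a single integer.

Step 1: insert mq at [9, 20] -> counters=[0,0,0,0,0,0,0,0,0,1,0,0,0,0,0,0,0,0,0,0,1,0,0,0,0,0,0,0,0,0,0,0,0]
Step 2: insert oqm at [1, 9] -> counters=[0,1,0,0,0,0,0,0,0,2,0,0,0,0,0,0,0,0,0,0,1,0,0,0,0,0,0,0,0,0,0,0,0]
Step 3: insert yrg at [10, 29] -> counters=[0,1,0,0,0,0,0,0,0,2,1,0,0,0,0,0,0,0,0,0,1,0,0,0,0,0,0,0,0,1,0,0,0]
Step 4: insert mq at [9, 20] -> counters=[0,1,0,0,0,0,0,0,0,3,1,0,0,0,0,0,0,0,0,0,2,0,0,0,0,0,0,0,0,1,0,0,0]
Step 5: insert yrg at [10, 29] -> counters=[0,1,0,0,0,0,0,0,0,3,2,0,0,0,0,0,0,0,0,0,2,0,0,0,0,0,0,0,0,2,0,0,0]
Step 6: insert yrg at [10, 29] -> counters=[0,1,0,0,0,0,0,0,0,3,3,0,0,0,0,0,0,0,0,0,2,0,0,0,0,0,0,0,0,3,0,0,0]
Step 7: insert mq at [9, 20] -> counters=[0,1,0,0,0,0,0,0,0,4,3,0,0,0,0,0,0,0,0,0,3,0,0,0,0,0,0,0,0,3,0,0,0]
Step 8: insert yrg at [10, 29] -> counters=[0,1,0,0,0,0,0,0,0,4,4,0,0,0,0,0,0,0,0,0,3,0,0,0,0,0,0,0,0,4,0,0,0]
Step 9: insert yrg at [10, 29] -> counters=[0,1,0,0,0,0,0,0,0,4,5,0,0,0,0,0,0,0,0,0,3,0,0,0,0,0,0,0,0,5,0,0,0]
Step 10: delete yrg at [10, 29] -> counters=[0,1,0,0,0,0,0,0,0,4,4,0,0,0,0,0,0,0,0,0,3,0,0,0,0,0,0,0,0,4,0,0,0]
Step 11: delete yrg at [10, 29] -> counters=[0,1,0,0,0,0,0,0,0,4,3,0,0,0,0,0,0,0,0,0,3,0,0,0,0,0,0,0,0,3,0,0,0]
Step 12: insert mq at [9, 20] -> counters=[0,1,0,0,0,0,0,0,0,5,3,0,0,0,0,0,0,0,0,0,4,0,0,0,0,0,0,0,0,3,0,0,0]
Step 13: insert oqm at [1, 9] -> counters=[0,2,0,0,0,0,0,0,0,6,3,0,0,0,0,0,0,0,0,0,4,0,0,0,0,0,0,0,0,3,0,0,0]
Step 14: delete mq at [9, 20] -> counters=[0,2,0,0,0,0,0,0,0,5,3,0,0,0,0,0,0,0,0,0,3,0,0,0,0,0,0,0,0,3,0,0,0]
Step 15: insert yrg at [10, 29] -> counters=[0,2,0,0,0,0,0,0,0,5,4,0,0,0,0,0,0,0,0,0,3,0,0,0,0,0,0,0,0,4,0,0,0]
Step 16: insert mq at [9, 20] -> counters=[0,2,0,0,0,0,0,0,0,6,4,0,0,0,0,0,0,0,0,0,4,0,0,0,0,0,0,0,0,4,0,0,0]
Step 17: insert mq at [9, 20] -> counters=[0,2,0,0,0,0,0,0,0,7,4,0,0,0,0,0,0,0,0,0,5,0,0,0,0,0,0,0,0,4,0,0,0]
Step 18: insert mq at [9, 20] -> counters=[0,2,0,0,0,0,0,0,0,8,4,0,0,0,0,0,0,0,0,0,6,0,0,0,0,0,0,0,0,4,0,0,0]
Step 19: delete oqm at [1, 9] -> counters=[0,1,0,0,0,0,0,0,0,7,4,0,0,0,0,0,0,0,0,0,6,0,0,0,0,0,0,0,0,4,0,0,0]
Step 20: insert yrg at [10, 29] -> counters=[0,1,0,0,0,0,0,0,0,7,5,0,0,0,0,0,0,0,0,0,6,0,0,0,0,0,0,0,0,5,0,0,0]
Step 21: insert oqm at [1, 9] -> counters=[0,2,0,0,0,0,0,0,0,8,5,0,0,0,0,0,0,0,0,0,6,0,0,0,0,0,0,0,0,5,0,0,0]
Step 22: insert oqm at [1, 9] -> counters=[0,3,0,0,0,0,0,0,0,9,5,0,0,0,0,0,0,0,0,0,6,0,0,0,0,0,0,0,0,5,0,0,0]
Final counters=[0,3,0,0,0,0,0,0,0,9,5,0,0,0,0,0,0,0,0,0,6,0,0,0,0,0,0,0,0,5,0,0,0] -> 5 nonzero

Answer: 5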